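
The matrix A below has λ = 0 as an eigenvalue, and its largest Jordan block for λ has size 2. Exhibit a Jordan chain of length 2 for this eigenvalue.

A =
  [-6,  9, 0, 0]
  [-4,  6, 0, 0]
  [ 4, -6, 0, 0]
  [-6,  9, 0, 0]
A Jordan chain for λ = 0 of length 2:
v_1 = (-6, -4, 4, -6)ᵀ
v_2 = (1, 0, 0, 0)ᵀ

Let N = A − (0)·I. We want v_2 with N^2 v_2 = 0 but N^1 v_2 ≠ 0; then v_{j-1} := N · v_j for j = 2, …, 2.

Pick v_2 = (1, 0, 0, 0)ᵀ.
Then v_1 = N · v_2 = (-6, -4, 4, -6)ᵀ.

Sanity check: (A − (0)·I) v_1 = (0, 0, 0, 0)ᵀ = 0. ✓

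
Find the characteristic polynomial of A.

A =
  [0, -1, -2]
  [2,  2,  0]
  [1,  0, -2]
x^3

Expanding det(x·I − A) (e.g. by cofactor expansion or by noting that A is similar to its Jordan form J, which has the same characteristic polynomial as A) gives
  χ_A(x) = x^3
which factors as x^3. The eigenvalues (with algebraic multiplicities) are λ = 0 with multiplicity 3.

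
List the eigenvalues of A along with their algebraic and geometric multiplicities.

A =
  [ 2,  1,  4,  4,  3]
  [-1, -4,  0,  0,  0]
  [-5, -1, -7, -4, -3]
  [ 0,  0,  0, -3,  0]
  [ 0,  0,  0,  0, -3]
λ = -3: alg = 5, geom = 3

Step 1 — factor the characteristic polynomial to read off the algebraic multiplicities:
  χ_A(x) = (x + 3)^5

Step 2 — compute geometric multiplicities via the rank-nullity identity g(λ) = n − rank(A − λI):
  rank(A − (-3)·I) = 2, so dim ker(A − (-3)·I) = n − 2 = 3

Summary:
  λ = -3: algebraic multiplicity = 5, geometric multiplicity = 3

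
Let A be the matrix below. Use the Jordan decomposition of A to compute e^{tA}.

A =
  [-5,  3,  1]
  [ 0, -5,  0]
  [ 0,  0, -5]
e^{tA} =
  [exp(-5*t), 3*t*exp(-5*t), t*exp(-5*t)]
  [0, exp(-5*t), 0]
  [0, 0, exp(-5*t)]

Strategy: write A = P · J · P⁻¹ where J is a Jordan canonical form, so e^{tA} = P · e^{tJ} · P⁻¹, and e^{tJ} can be computed block-by-block.

A has Jordan form
J =
  [-5,  1,  0]
  [ 0, -5,  0]
  [ 0,  0, -5]
(up to reordering of blocks).

Per-block formulas:
  For a 2×2 Jordan block J_2(-5): exp(t · J_2(-5)) = e^(-5t)·(I + t·N), where N is the 2×2 nilpotent shift.
  For a 1×1 block at λ = -5: exp(t · [-5]) = [e^(-5t)].

After assembling e^{tJ} and conjugating by P, we get:

e^{tA} =
  [exp(-5*t), 3*t*exp(-5*t), t*exp(-5*t)]
  [0, exp(-5*t), 0]
  [0, 0, exp(-5*t)]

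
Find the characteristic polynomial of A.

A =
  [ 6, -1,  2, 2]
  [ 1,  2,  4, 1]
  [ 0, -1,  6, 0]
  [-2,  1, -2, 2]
x^4 - 16*x^3 + 96*x^2 - 256*x + 256

Expanding det(x·I − A) (e.g. by cofactor expansion or by noting that A is similar to its Jordan form J, which has the same characteristic polynomial as A) gives
  χ_A(x) = x^4 - 16*x^3 + 96*x^2 - 256*x + 256
which factors as (x - 4)^4. The eigenvalues (with algebraic multiplicities) are λ = 4 with multiplicity 4.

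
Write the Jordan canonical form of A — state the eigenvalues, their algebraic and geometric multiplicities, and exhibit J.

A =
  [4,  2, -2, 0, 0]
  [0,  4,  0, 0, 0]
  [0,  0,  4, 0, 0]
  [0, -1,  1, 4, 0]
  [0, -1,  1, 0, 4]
J_2(4) ⊕ J_1(4) ⊕ J_1(4) ⊕ J_1(4)

The characteristic polynomial is
  det(x·I − A) = x^5 - 20*x^4 + 160*x^3 - 640*x^2 + 1280*x - 1024 = (x - 4)^5

Eigenvalues and multiplicities (the geometric multiplicity of λ is n − rank(A − λI), which equals the number of Jordan blocks for λ):
  λ = 4: algebraic multiplicity = 5, geometric multiplicity = 4

Determining the block sizes for each eigenvalue:
  λ = 4: 4 blocks summing to 5 forces exactly one block of size 2 and the rest size 1 → block sizes [2, 1, 1, 1]

Assembling the blocks gives a Jordan form
J =
  [4, 1, 0, 0, 0]
  [0, 4, 0, 0, 0]
  [0, 0, 4, 0, 0]
  [0, 0, 0, 4, 0]
  [0, 0, 0, 0, 4]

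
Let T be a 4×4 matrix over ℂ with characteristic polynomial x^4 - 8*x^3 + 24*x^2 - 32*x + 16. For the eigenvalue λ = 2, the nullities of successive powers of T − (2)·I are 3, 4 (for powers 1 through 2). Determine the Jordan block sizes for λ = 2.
Block sizes for λ = 2: [2, 1, 1]

From the dimensions of kernels of powers, the number of Jordan blocks of size at least j is d_j − d_{j−1} where d_j = dim ker(N^j) (with d_0 = 0). Computing the differences gives [3, 1].
The number of blocks of size exactly k is (#blocks of size ≥ k) − (#blocks of size ≥ k + 1), so the partition is: 2 block(s) of size 1, 1 block(s) of size 2.
In nonincreasing order the block sizes are [2, 1, 1].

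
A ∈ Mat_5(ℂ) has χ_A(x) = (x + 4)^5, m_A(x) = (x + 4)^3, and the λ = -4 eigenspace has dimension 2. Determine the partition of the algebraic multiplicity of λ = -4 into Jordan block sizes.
Block sizes for λ = -4: [3, 2]

Step 1 — from the characteristic polynomial, algebraic multiplicity of λ = -4 is 5. From dim ker(A − (-4)·I) = 2, there are exactly 2 Jordan blocks for λ = -4.
Step 2 — from the minimal polynomial, the factor (x + 4)^3 tells us the largest block for λ = -4 has size 3.
Step 3 — with total size 5, 2 blocks, and largest block 3, the block sizes (in nonincreasing order) are [3, 2].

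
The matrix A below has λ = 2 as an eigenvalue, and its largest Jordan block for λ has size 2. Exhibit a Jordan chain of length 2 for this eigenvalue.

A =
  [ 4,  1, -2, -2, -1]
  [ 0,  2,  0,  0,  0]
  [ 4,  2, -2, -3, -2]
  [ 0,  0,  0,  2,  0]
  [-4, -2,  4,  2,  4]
A Jordan chain for λ = 2 of length 2:
v_1 = (2, 0, 4, 0, -4)ᵀ
v_2 = (1, 0, 0, 0, 0)ᵀ

Let N = A − (2)·I. We want v_2 with N^2 v_2 = 0 but N^1 v_2 ≠ 0; then v_{j-1} := N · v_j for j = 2, …, 2.

Pick v_2 = (1, 0, 0, 0, 0)ᵀ.
Then v_1 = N · v_2 = (2, 0, 4, 0, -4)ᵀ.

Sanity check: (A − (2)·I) v_1 = (0, 0, 0, 0, 0)ᵀ = 0. ✓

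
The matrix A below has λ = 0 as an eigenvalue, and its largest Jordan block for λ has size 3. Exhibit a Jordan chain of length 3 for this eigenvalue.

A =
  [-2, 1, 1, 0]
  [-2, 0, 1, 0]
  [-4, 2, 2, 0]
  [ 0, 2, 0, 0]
A Jordan chain for λ = 0 of length 3:
v_1 = (-2, 0, -4, -4)ᵀ
v_2 = (-2, -2, -4, 0)ᵀ
v_3 = (1, 0, 0, 0)ᵀ

Let N = A − (0)·I. We want v_3 with N^3 v_3 = 0 but N^2 v_3 ≠ 0; then v_{j-1} := N · v_j for j = 3, …, 2.

Pick v_3 = (1, 0, 0, 0)ᵀ.
Then v_2 = N · v_3 = (-2, -2, -4, 0)ᵀ.
Then v_1 = N · v_2 = (-2, 0, -4, -4)ᵀ.

Sanity check: (A − (0)·I) v_1 = (0, 0, 0, 0)ᵀ = 0. ✓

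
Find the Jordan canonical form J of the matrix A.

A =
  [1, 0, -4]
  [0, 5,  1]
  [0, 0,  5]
J_1(1) ⊕ J_2(5)

The characteristic polynomial is
  det(x·I − A) = x^3 - 11*x^2 + 35*x - 25 = (x - 5)^2*(x - 1)

Eigenvalues and multiplicities (the geometric multiplicity of λ is n − rank(A − λI), which equals the number of Jordan blocks for λ):
  λ = 1: algebraic multiplicity = 1, geometric multiplicity = 1
  λ = 5: algebraic multiplicity = 2, geometric multiplicity = 1

Determining the block sizes for each eigenvalue:
  λ = 1: one block (gm = 1), so the single block has size am = 1 → block sizes [1]
  λ = 5: one block (gm = 1), so the single block has size am = 2 → block sizes [2]

Assembling the blocks gives a Jordan form
J =
  [1, 0, 0]
  [0, 5, 1]
  [0, 0, 5]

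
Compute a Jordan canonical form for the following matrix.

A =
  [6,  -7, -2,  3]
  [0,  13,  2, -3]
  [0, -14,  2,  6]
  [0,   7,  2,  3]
J_2(6) ⊕ J_1(6) ⊕ J_1(6)

The characteristic polynomial is
  det(x·I − A) = x^4 - 24*x^3 + 216*x^2 - 864*x + 1296 = (x - 6)^4

Eigenvalues and multiplicities (the geometric multiplicity of λ is n − rank(A − λI), which equals the number of Jordan blocks for λ):
  λ = 6: algebraic multiplicity = 4, geometric multiplicity = 3

Determining the block sizes for each eigenvalue:
  λ = 6: 3 blocks summing to 4 forces exactly one block of size 2 and the rest size 1 → block sizes [2, 1, 1]

Assembling the blocks gives a Jordan form
J =
  [6, 1, 0, 0]
  [0, 6, 0, 0]
  [0, 0, 6, 0]
  [0, 0, 0, 6]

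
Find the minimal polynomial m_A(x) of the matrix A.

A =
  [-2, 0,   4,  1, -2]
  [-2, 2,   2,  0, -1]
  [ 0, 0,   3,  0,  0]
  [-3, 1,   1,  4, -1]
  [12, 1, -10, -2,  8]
x^3 - 9*x^2 + 27*x - 27

The characteristic polynomial is χ_A(x) = (x - 3)^5, so the eigenvalues are known. The minimal polynomial is
  m_A(x) = Π_λ (x − λ)^{k_λ}
where k_λ is the size of the *largest* Jordan block for λ (equivalently, the smallest k with (A − λI)^k v = 0 for every generalised eigenvector v of λ).

  λ = 3: largest Jordan block has size 3, contributing (x − 3)^3

So m_A(x) = (x - 3)^3 = x^3 - 9*x^2 + 27*x - 27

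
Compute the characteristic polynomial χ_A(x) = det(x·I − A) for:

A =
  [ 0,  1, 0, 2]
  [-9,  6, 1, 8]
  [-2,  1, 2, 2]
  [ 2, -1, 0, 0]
x^4 - 8*x^3 + 24*x^2 - 32*x + 16

Expanding det(x·I − A) (e.g. by cofactor expansion or by noting that A is similar to its Jordan form J, which has the same characteristic polynomial as A) gives
  χ_A(x) = x^4 - 8*x^3 + 24*x^2 - 32*x + 16
which factors as (x - 2)^4. The eigenvalues (with algebraic multiplicities) are λ = 2 with multiplicity 4.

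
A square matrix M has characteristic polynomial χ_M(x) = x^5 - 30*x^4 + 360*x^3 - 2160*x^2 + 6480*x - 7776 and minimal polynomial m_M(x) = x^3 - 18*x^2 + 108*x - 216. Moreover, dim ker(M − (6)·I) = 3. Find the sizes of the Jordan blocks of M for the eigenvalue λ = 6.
Block sizes for λ = 6: [3, 1, 1]

Step 1 — from the characteristic polynomial, algebraic multiplicity of λ = 6 is 5. From dim ker(M − (6)·I) = 3, there are exactly 3 Jordan blocks for λ = 6.
Step 2 — from the minimal polynomial, the factor (x − 6)^3 tells us the largest block for λ = 6 has size 3.
Step 3 — with total size 5, 3 blocks, and largest block 3, the block sizes (in nonincreasing order) are [3, 1, 1].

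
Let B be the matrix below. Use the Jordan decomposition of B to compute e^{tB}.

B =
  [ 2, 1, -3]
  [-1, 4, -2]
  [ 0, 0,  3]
e^{tB} =
  [-t*exp(3*t) + exp(3*t), t*exp(3*t), t^2*exp(3*t)/2 - 3*t*exp(3*t)]
  [-t*exp(3*t), t*exp(3*t) + exp(3*t), t^2*exp(3*t)/2 - 2*t*exp(3*t)]
  [0, 0, exp(3*t)]

Strategy: write B = P · J · P⁻¹ where J is a Jordan canonical form, so e^{tB} = P · e^{tJ} · P⁻¹, and e^{tJ} can be computed block-by-block.

B has Jordan form
J =
  [3, 1, 0]
  [0, 3, 1]
  [0, 0, 3]
(up to reordering of blocks).

Per-block formulas:
  For a 3×3 Jordan block J_3(3): exp(t · J_3(3)) = e^(3t)·(I + t·N + (t^2/2)·N^2), where N is the 3×3 nilpotent shift.

After assembling e^{tJ} and conjugating by P, we get:

e^{tB} =
  [-t*exp(3*t) + exp(3*t), t*exp(3*t), t^2*exp(3*t)/2 - 3*t*exp(3*t)]
  [-t*exp(3*t), t*exp(3*t) + exp(3*t), t^2*exp(3*t)/2 - 2*t*exp(3*t)]
  [0, 0, exp(3*t)]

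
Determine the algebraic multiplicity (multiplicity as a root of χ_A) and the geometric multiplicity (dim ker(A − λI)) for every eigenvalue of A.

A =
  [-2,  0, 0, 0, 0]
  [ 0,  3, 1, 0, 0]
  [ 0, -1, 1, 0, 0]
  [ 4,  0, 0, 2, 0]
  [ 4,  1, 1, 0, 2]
λ = -2: alg = 1, geom = 1; λ = 2: alg = 4, geom = 3

Step 1 — factor the characteristic polynomial to read off the algebraic multiplicities:
  χ_A(x) = (x - 2)^4*(x + 2)

Step 2 — compute geometric multiplicities via the rank-nullity identity g(λ) = n − rank(A − λI):
  rank(A − (-2)·I) = 4, so dim ker(A − (-2)·I) = n − 4 = 1
  rank(A − (2)·I) = 2, so dim ker(A − (2)·I) = n − 2 = 3

Summary:
  λ = -2: algebraic multiplicity = 1, geometric multiplicity = 1
  λ = 2: algebraic multiplicity = 4, geometric multiplicity = 3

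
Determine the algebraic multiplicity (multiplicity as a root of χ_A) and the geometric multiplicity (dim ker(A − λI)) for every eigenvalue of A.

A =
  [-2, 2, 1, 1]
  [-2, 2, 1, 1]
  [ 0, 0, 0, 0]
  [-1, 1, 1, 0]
λ = 0: alg = 4, geom = 2

Step 1 — factor the characteristic polynomial to read off the algebraic multiplicities:
  χ_A(x) = x^4

Step 2 — compute geometric multiplicities via the rank-nullity identity g(λ) = n − rank(A − λI):
  rank(A − (0)·I) = 2, so dim ker(A − (0)·I) = n − 2 = 2

Summary:
  λ = 0: algebraic multiplicity = 4, geometric multiplicity = 2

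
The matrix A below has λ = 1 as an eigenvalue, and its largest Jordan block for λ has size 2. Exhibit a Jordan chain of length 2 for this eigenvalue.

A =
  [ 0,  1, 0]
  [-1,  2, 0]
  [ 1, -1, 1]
A Jordan chain for λ = 1 of length 2:
v_1 = (-1, -1, 1)ᵀ
v_2 = (1, 0, 0)ᵀ

Let N = A − (1)·I. We want v_2 with N^2 v_2 = 0 but N^1 v_2 ≠ 0; then v_{j-1} := N · v_j for j = 2, …, 2.

Pick v_2 = (1, 0, 0)ᵀ.
Then v_1 = N · v_2 = (-1, -1, 1)ᵀ.

Sanity check: (A − (1)·I) v_1 = (0, 0, 0)ᵀ = 0. ✓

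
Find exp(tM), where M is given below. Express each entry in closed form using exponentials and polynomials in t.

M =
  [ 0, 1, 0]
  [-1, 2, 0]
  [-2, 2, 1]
e^{tM} =
  [-t*exp(t) + exp(t), t*exp(t), 0]
  [-t*exp(t), t*exp(t) + exp(t), 0]
  [-2*t*exp(t), 2*t*exp(t), exp(t)]

Strategy: write M = P · J · P⁻¹ where J is a Jordan canonical form, so e^{tM} = P · e^{tJ} · P⁻¹, and e^{tJ} can be computed block-by-block.

M has Jordan form
J =
  [1, 1, 0]
  [0, 1, 0]
  [0, 0, 1]
(up to reordering of blocks).

Per-block formulas:
  For a 2×2 Jordan block J_2(1): exp(t · J_2(1)) = e^(1t)·(I + t·N), where N is the 2×2 nilpotent shift.
  For a 1×1 block at λ = 1: exp(t · [1]) = [e^(1t)].

After assembling e^{tJ} and conjugating by P, we get:

e^{tM} =
  [-t*exp(t) + exp(t), t*exp(t), 0]
  [-t*exp(t), t*exp(t) + exp(t), 0]
  [-2*t*exp(t), 2*t*exp(t), exp(t)]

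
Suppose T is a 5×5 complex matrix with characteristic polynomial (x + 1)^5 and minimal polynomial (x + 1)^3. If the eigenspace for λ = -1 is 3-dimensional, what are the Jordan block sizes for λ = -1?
Block sizes for λ = -1: [3, 1, 1]

Step 1 — from the characteristic polynomial, algebraic multiplicity of λ = -1 is 5. From dim ker(T − (-1)·I) = 3, there are exactly 3 Jordan blocks for λ = -1.
Step 2 — from the minimal polynomial, the factor (x + 1)^3 tells us the largest block for λ = -1 has size 3.
Step 3 — with total size 5, 3 blocks, and largest block 3, the block sizes (in nonincreasing order) are [3, 1, 1].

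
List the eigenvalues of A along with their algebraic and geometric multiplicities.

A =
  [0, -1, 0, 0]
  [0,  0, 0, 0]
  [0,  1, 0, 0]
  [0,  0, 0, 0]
λ = 0: alg = 4, geom = 3

Step 1 — factor the characteristic polynomial to read off the algebraic multiplicities:
  χ_A(x) = x^4

Step 2 — compute geometric multiplicities via the rank-nullity identity g(λ) = n − rank(A − λI):
  rank(A − (0)·I) = 1, so dim ker(A − (0)·I) = n − 1 = 3

Summary:
  λ = 0: algebraic multiplicity = 4, geometric multiplicity = 3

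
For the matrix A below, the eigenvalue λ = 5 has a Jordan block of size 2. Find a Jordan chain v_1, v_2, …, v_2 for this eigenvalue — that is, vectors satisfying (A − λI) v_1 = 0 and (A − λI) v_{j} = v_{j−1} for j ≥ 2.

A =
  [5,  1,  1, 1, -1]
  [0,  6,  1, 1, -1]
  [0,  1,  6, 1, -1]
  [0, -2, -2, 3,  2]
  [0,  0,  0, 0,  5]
A Jordan chain for λ = 5 of length 2:
v_1 = (1, 1, 1, -2, 0)ᵀ
v_2 = (0, 1, 0, 0, 0)ᵀ

Let N = A − (5)·I. We want v_2 with N^2 v_2 = 0 but N^1 v_2 ≠ 0; then v_{j-1} := N · v_j for j = 2, …, 2.

Pick v_2 = (0, 1, 0, 0, 0)ᵀ.
Then v_1 = N · v_2 = (1, 1, 1, -2, 0)ᵀ.

Sanity check: (A − (5)·I) v_1 = (0, 0, 0, 0, 0)ᵀ = 0. ✓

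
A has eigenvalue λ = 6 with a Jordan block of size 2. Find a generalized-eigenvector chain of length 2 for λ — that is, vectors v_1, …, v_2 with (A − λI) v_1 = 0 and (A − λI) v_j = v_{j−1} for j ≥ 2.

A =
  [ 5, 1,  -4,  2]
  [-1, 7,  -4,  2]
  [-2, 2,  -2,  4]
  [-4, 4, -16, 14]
A Jordan chain for λ = 6 of length 2:
v_1 = (-1, -1, -2, -4)ᵀ
v_2 = (1, 0, 0, 0)ᵀ

Let N = A − (6)·I. We want v_2 with N^2 v_2 = 0 but N^1 v_2 ≠ 0; then v_{j-1} := N · v_j for j = 2, …, 2.

Pick v_2 = (1, 0, 0, 0)ᵀ.
Then v_1 = N · v_2 = (-1, -1, -2, -4)ᵀ.

Sanity check: (A − (6)·I) v_1 = (0, 0, 0, 0)ᵀ = 0. ✓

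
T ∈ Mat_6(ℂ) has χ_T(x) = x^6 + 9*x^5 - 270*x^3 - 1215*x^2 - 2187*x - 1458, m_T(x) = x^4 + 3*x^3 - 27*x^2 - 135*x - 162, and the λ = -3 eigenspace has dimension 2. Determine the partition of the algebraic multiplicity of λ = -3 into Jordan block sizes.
Block sizes for λ = -3: [3, 2]

Step 1 — from the characteristic polynomial, algebraic multiplicity of λ = -3 is 5. From dim ker(T − (-3)·I) = 2, there are exactly 2 Jordan blocks for λ = -3.
Step 2 — from the minimal polynomial, the factor (x + 3)^3 tells us the largest block for λ = -3 has size 3.
Step 3 — with total size 5, 2 blocks, and largest block 3, the block sizes (in nonincreasing order) are [3, 2].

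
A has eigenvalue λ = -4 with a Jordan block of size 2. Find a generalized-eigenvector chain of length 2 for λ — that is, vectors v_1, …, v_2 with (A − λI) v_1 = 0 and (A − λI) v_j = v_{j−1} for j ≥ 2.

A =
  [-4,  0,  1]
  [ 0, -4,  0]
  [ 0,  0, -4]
A Jordan chain for λ = -4 of length 2:
v_1 = (1, 0, 0)ᵀ
v_2 = (0, 0, 1)ᵀ

Let N = A − (-4)·I. We want v_2 with N^2 v_2 = 0 but N^1 v_2 ≠ 0; then v_{j-1} := N · v_j for j = 2, …, 2.

Pick v_2 = (0, 0, 1)ᵀ.
Then v_1 = N · v_2 = (1, 0, 0)ᵀ.

Sanity check: (A − (-4)·I) v_1 = (0, 0, 0)ᵀ = 0. ✓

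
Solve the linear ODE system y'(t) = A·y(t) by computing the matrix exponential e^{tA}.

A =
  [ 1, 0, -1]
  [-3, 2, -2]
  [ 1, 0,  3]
e^{tA} =
  [-t*exp(2*t) + exp(2*t), 0, -t*exp(2*t)]
  [t^2*exp(2*t)/2 - 3*t*exp(2*t), exp(2*t), t^2*exp(2*t)/2 - 2*t*exp(2*t)]
  [t*exp(2*t), 0, t*exp(2*t) + exp(2*t)]

Strategy: write A = P · J · P⁻¹ where J is a Jordan canonical form, so e^{tA} = P · e^{tJ} · P⁻¹, and e^{tJ} can be computed block-by-block.

A has Jordan form
J =
  [2, 1, 0]
  [0, 2, 1]
  [0, 0, 2]
(up to reordering of blocks).

Per-block formulas:
  For a 3×3 Jordan block J_3(2): exp(t · J_3(2)) = e^(2t)·(I + t·N + (t^2/2)·N^2), where N is the 3×3 nilpotent shift.

After assembling e^{tJ} and conjugating by P, we get:

e^{tA} =
  [-t*exp(2*t) + exp(2*t), 0, -t*exp(2*t)]
  [t^2*exp(2*t)/2 - 3*t*exp(2*t), exp(2*t), t^2*exp(2*t)/2 - 2*t*exp(2*t)]
  [t*exp(2*t), 0, t*exp(2*t) + exp(2*t)]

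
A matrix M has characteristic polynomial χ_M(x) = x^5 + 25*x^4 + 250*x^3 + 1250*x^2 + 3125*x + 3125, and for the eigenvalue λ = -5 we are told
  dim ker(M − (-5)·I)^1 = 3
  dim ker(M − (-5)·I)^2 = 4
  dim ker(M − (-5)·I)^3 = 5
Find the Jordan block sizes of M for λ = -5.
Block sizes for λ = -5: [3, 1, 1]

From the dimensions of kernels of powers, the number of Jordan blocks of size at least j is d_j − d_{j−1} where d_j = dim ker(N^j) (with d_0 = 0). Computing the differences gives [3, 1, 1].
The number of blocks of size exactly k is (#blocks of size ≥ k) − (#blocks of size ≥ k + 1), so the partition is: 2 block(s) of size 1, 1 block(s) of size 3.
In nonincreasing order the block sizes are [3, 1, 1].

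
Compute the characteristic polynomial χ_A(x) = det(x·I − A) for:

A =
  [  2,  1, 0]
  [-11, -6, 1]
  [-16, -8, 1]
x^3 + 3*x^2 + 3*x + 1

Expanding det(x·I − A) (e.g. by cofactor expansion or by noting that A is similar to its Jordan form J, which has the same characteristic polynomial as A) gives
  χ_A(x) = x^3 + 3*x^2 + 3*x + 1
which factors as (x + 1)^3. The eigenvalues (with algebraic multiplicities) are λ = -1 with multiplicity 3.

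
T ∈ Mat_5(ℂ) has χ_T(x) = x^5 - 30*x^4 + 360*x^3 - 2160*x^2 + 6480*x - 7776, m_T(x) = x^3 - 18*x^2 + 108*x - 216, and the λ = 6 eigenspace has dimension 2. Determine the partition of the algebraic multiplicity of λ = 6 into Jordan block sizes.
Block sizes for λ = 6: [3, 2]

Step 1 — from the characteristic polynomial, algebraic multiplicity of λ = 6 is 5. From dim ker(T − (6)·I) = 2, there are exactly 2 Jordan blocks for λ = 6.
Step 2 — from the minimal polynomial, the factor (x − 6)^3 tells us the largest block for λ = 6 has size 3.
Step 3 — with total size 5, 2 blocks, and largest block 3, the block sizes (in nonincreasing order) are [3, 2].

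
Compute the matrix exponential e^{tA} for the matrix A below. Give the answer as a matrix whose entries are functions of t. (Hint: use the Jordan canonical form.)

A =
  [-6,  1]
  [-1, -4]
e^{tA} =
  [-t*exp(-5*t) + exp(-5*t), t*exp(-5*t)]
  [-t*exp(-5*t), t*exp(-5*t) + exp(-5*t)]

Strategy: write A = P · J · P⁻¹ where J is a Jordan canonical form, so e^{tA} = P · e^{tJ} · P⁻¹, and e^{tJ} can be computed block-by-block.

A has Jordan form
J =
  [-5,  1]
  [ 0, -5]
(up to reordering of blocks).

Per-block formulas:
  For a 2×2 Jordan block J_2(-5): exp(t · J_2(-5)) = e^(-5t)·(I + t·N), where N is the 2×2 nilpotent shift.

After assembling e^{tJ} and conjugating by P, we get:

e^{tA} =
  [-t*exp(-5*t) + exp(-5*t), t*exp(-5*t)]
  [-t*exp(-5*t), t*exp(-5*t) + exp(-5*t)]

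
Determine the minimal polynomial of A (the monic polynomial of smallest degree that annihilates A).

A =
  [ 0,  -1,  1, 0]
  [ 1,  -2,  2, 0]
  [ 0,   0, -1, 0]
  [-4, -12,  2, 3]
x^4 - 6*x^2 - 8*x - 3

The characteristic polynomial is χ_A(x) = (x - 3)*(x + 1)^3, so the eigenvalues are known. The minimal polynomial is
  m_A(x) = Π_λ (x − λ)^{k_λ}
where k_λ is the size of the *largest* Jordan block for λ (equivalently, the smallest k with (A − λI)^k v = 0 for every generalised eigenvector v of λ).

  λ = -1: largest Jordan block has size 3, contributing (x + 1)^3
  λ = 3: largest Jordan block has size 1, contributing (x − 3)

So m_A(x) = (x - 3)*(x + 1)^3 = x^4 - 6*x^2 - 8*x - 3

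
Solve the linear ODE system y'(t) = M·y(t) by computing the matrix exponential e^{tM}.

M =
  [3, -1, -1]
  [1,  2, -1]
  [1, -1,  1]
e^{tM} =
  [-t^2*exp(2*t)/2 + t*exp(2*t) + exp(2*t), -t*exp(2*t), t^2*exp(2*t)/2 - t*exp(2*t)]
  [t*exp(2*t), exp(2*t), -t*exp(2*t)]
  [-t^2*exp(2*t)/2 + t*exp(2*t), -t*exp(2*t), t^2*exp(2*t)/2 - t*exp(2*t) + exp(2*t)]

Strategy: write M = P · J · P⁻¹ where J is a Jordan canonical form, so e^{tM} = P · e^{tJ} · P⁻¹, and e^{tJ} can be computed block-by-block.

M has Jordan form
J =
  [2, 1, 0]
  [0, 2, 1]
  [0, 0, 2]
(up to reordering of blocks).

Per-block formulas:
  For a 3×3 Jordan block J_3(2): exp(t · J_3(2)) = e^(2t)·(I + t·N + (t^2/2)·N^2), where N is the 3×3 nilpotent shift.

After assembling e^{tJ} and conjugating by P, we get:

e^{tM} =
  [-t^2*exp(2*t)/2 + t*exp(2*t) + exp(2*t), -t*exp(2*t), t^2*exp(2*t)/2 - t*exp(2*t)]
  [t*exp(2*t), exp(2*t), -t*exp(2*t)]
  [-t^2*exp(2*t)/2 + t*exp(2*t), -t*exp(2*t), t^2*exp(2*t)/2 - t*exp(2*t) + exp(2*t)]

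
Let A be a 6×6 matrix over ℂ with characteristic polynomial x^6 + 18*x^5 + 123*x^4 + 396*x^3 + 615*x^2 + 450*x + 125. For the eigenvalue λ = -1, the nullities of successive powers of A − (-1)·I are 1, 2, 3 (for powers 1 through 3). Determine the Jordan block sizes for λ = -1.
Block sizes for λ = -1: [3]

From the dimensions of kernels of powers, the number of Jordan blocks of size at least j is d_j − d_{j−1} where d_j = dim ker(N^j) (with d_0 = 0). Computing the differences gives [1, 1, 1].
The number of blocks of size exactly k is (#blocks of size ≥ k) − (#blocks of size ≥ k + 1), so the partition is: 1 block(s) of size 3.
In nonincreasing order the block sizes are [3].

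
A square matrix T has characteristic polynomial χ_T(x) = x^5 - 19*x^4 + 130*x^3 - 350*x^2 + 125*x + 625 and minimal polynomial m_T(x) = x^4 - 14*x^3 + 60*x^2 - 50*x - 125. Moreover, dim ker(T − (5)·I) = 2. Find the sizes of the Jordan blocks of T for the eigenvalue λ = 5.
Block sizes for λ = 5: [3, 1]

Step 1 — from the characteristic polynomial, algebraic multiplicity of λ = 5 is 4. From dim ker(T − (5)·I) = 2, there are exactly 2 Jordan blocks for λ = 5.
Step 2 — from the minimal polynomial, the factor (x − 5)^3 tells us the largest block for λ = 5 has size 3.
Step 3 — with total size 4, 2 blocks, and largest block 3, the block sizes (in nonincreasing order) are [3, 1].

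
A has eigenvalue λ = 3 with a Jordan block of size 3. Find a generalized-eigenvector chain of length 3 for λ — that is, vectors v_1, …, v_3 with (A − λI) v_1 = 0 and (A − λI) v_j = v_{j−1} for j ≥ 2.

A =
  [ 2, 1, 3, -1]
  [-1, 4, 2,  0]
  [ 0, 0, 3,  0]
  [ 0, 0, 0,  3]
A Jordan chain for λ = 3 of length 3:
v_1 = (-1, -1, 0, 0)ᵀ
v_2 = (3, 2, 0, 0)ᵀ
v_3 = (0, 0, 1, 0)ᵀ

Let N = A − (3)·I. We want v_3 with N^3 v_3 = 0 but N^2 v_3 ≠ 0; then v_{j-1} := N · v_j for j = 3, …, 2.

Pick v_3 = (0, 0, 1, 0)ᵀ.
Then v_2 = N · v_3 = (3, 2, 0, 0)ᵀ.
Then v_1 = N · v_2 = (-1, -1, 0, 0)ᵀ.

Sanity check: (A − (3)·I) v_1 = (0, 0, 0, 0)ᵀ = 0. ✓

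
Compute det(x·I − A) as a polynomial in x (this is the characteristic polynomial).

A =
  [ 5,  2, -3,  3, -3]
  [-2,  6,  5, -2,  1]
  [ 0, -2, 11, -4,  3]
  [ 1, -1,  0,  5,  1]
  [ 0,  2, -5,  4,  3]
x^5 - 30*x^4 + 360*x^3 - 2160*x^2 + 6480*x - 7776

Expanding det(x·I − A) (e.g. by cofactor expansion or by noting that A is similar to its Jordan form J, which has the same characteristic polynomial as A) gives
  χ_A(x) = x^5 - 30*x^4 + 360*x^3 - 2160*x^2 + 6480*x - 7776
which factors as (x - 6)^5. The eigenvalues (with algebraic multiplicities) are λ = 6 with multiplicity 5.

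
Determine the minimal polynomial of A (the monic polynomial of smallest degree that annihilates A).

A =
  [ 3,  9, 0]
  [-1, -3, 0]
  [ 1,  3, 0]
x^2

The characteristic polynomial is χ_A(x) = x^3, so the eigenvalues are known. The minimal polynomial is
  m_A(x) = Π_λ (x − λ)^{k_λ}
where k_λ is the size of the *largest* Jordan block for λ (equivalently, the smallest k with (A − λI)^k v = 0 for every generalised eigenvector v of λ).

  λ = 0: largest Jordan block has size 2, contributing (x − 0)^2

So m_A(x) = x^2 = x^2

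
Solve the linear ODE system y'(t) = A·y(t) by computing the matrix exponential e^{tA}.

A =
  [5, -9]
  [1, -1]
e^{tA} =
  [3*t*exp(2*t) + exp(2*t), -9*t*exp(2*t)]
  [t*exp(2*t), -3*t*exp(2*t) + exp(2*t)]

Strategy: write A = P · J · P⁻¹ where J is a Jordan canonical form, so e^{tA} = P · e^{tJ} · P⁻¹, and e^{tJ} can be computed block-by-block.

A has Jordan form
J =
  [2, 1]
  [0, 2]
(up to reordering of blocks).

Per-block formulas:
  For a 2×2 Jordan block J_2(2): exp(t · J_2(2)) = e^(2t)·(I + t·N), where N is the 2×2 nilpotent shift.

After assembling e^{tJ} and conjugating by P, we get:

e^{tA} =
  [3*t*exp(2*t) + exp(2*t), -9*t*exp(2*t)]
  [t*exp(2*t), -3*t*exp(2*t) + exp(2*t)]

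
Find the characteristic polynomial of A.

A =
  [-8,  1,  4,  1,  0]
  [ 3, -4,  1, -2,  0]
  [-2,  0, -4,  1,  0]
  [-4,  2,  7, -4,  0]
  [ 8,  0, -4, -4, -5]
x^5 + 25*x^4 + 250*x^3 + 1250*x^2 + 3125*x + 3125

Expanding det(x·I − A) (e.g. by cofactor expansion or by noting that A is similar to its Jordan form J, which has the same characteristic polynomial as A) gives
  χ_A(x) = x^5 + 25*x^4 + 250*x^3 + 1250*x^2 + 3125*x + 3125
which factors as (x + 5)^5. The eigenvalues (with algebraic multiplicities) are λ = -5 with multiplicity 5.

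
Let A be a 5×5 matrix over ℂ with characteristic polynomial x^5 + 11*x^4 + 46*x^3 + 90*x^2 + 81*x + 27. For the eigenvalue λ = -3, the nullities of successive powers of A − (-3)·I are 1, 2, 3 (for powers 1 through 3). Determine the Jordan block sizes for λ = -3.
Block sizes for λ = -3: [3]

From the dimensions of kernels of powers, the number of Jordan blocks of size at least j is d_j − d_{j−1} where d_j = dim ker(N^j) (with d_0 = 0). Computing the differences gives [1, 1, 1].
The number of blocks of size exactly k is (#blocks of size ≥ k) − (#blocks of size ≥ k + 1), so the partition is: 1 block(s) of size 3.
In nonincreasing order the block sizes are [3].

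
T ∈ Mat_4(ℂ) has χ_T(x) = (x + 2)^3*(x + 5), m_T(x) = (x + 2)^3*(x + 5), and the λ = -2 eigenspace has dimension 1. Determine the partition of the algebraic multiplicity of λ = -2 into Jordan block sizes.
Block sizes for λ = -2: [3]

Step 1 — from the characteristic polynomial, algebraic multiplicity of λ = -2 is 3. From dim ker(T − (-2)·I) = 1, there are exactly 1 Jordan blocks for λ = -2.
Step 2 — from the minimal polynomial, the factor (x + 2)^3 tells us the largest block for λ = -2 has size 3.
Step 3 — with total size 3, 1 blocks, and largest block 3, the block sizes (in nonincreasing order) are [3].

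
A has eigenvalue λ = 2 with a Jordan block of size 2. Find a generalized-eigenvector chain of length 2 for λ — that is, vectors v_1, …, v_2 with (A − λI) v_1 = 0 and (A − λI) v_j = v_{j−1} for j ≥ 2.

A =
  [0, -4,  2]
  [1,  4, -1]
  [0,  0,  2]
A Jordan chain for λ = 2 of length 2:
v_1 = (-2, 1, 0)ᵀ
v_2 = (1, 0, 0)ᵀ

Let N = A − (2)·I. We want v_2 with N^2 v_2 = 0 but N^1 v_2 ≠ 0; then v_{j-1} := N · v_j for j = 2, …, 2.

Pick v_2 = (1, 0, 0)ᵀ.
Then v_1 = N · v_2 = (-2, 1, 0)ᵀ.

Sanity check: (A − (2)·I) v_1 = (0, 0, 0)ᵀ = 0. ✓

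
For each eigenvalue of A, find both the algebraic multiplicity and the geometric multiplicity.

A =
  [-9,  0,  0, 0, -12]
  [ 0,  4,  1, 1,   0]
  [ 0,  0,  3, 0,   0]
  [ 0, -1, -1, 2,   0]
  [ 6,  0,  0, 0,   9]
λ = -3: alg = 1, geom = 1; λ = 3: alg = 4, geom = 3

Step 1 — factor the characteristic polynomial to read off the algebraic multiplicities:
  χ_A(x) = (x - 3)^4*(x + 3)

Step 2 — compute geometric multiplicities via the rank-nullity identity g(λ) = n − rank(A − λI):
  rank(A − (-3)·I) = 4, so dim ker(A − (-3)·I) = n − 4 = 1
  rank(A − (3)·I) = 2, so dim ker(A − (3)·I) = n − 2 = 3

Summary:
  λ = -3: algebraic multiplicity = 1, geometric multiplicity = 1
  λ = 3: algebraic multiplicity = 4, geometric multiplicity = 3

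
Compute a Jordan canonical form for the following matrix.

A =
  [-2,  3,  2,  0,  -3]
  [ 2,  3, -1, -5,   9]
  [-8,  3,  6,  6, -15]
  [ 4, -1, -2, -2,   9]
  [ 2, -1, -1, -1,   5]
J_2(2) ⊕ J_2(2) ⊕ J_1(2)

The characteristic polynomial is
  det(x·I − A) = x^5 - 10*x^4 + 40*x^3 - 80*x^2 + 80*x - 32 = (x - 2)^5

Eigenvalues and multiplicities (the geometric multiplicity of λ is n − rank(A − λI), which equals the number of Jordan blocks for λ):
  λ = 2: algebraic multiplicity = 5, geometric multiplicity = 3

Determining the block sizes for each eigenvalue:
  λ = 2: with am = 5 and gm = 3, the partition is not yet determined (e.g. several partitions of 5 into 3 parts exist). Let N = A − (2)·I. Computing rank(N^1) = 2, rank(N^2) = 0; the number of blocks of size ≥ j is rank(N^{j−1}) − rank(N^j), giving [3, 2]. So we have 2 block(s) of size 2, 1 block(s) of size 1 → block sizes [2, 2, 1]

Assembling the blocks gives a Jordan form
J =
  [2, 1, 0, 0, 0]
  [0, 2, 0, 0, 0]
  [0, 0, 2, 1, 0]
  [0, 0, 0, 2, 0]
  [0, 0, 0, 0, 2]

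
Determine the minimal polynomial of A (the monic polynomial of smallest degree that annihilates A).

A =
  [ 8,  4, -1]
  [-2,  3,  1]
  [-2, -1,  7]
x^3 - 18*x^2 + 108*x - 216

The characteristic polynomial is χ_A(x) = (x - 6)^3, so the eigenvalues are known. The minimal polynomial is
  m_A(x) = Π_λ (x − λ)^{k_λ}
where k_λ is the size of the *largest* Jordan block for λ (equivalently, the smallest k with (A − λI)^k v = 0 for every generalised eigenvector v of λ).

  λ = 6: largest Jordan block has size 3, contributing (x − 6)^3

So m_A(x) = (x - 6)^3 = x^3 - 18*x^2 + 108*x - 216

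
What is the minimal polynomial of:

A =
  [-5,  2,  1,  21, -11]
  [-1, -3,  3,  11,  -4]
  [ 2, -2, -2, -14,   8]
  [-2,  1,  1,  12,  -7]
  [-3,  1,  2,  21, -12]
x^3 + 6*x^2 + 12*x + 8

The characteristic polynomial is χ_A(x) = (x + 2)^5, so the eigenvalues are known. The minimal polynomial is
  m_A(x) = Π_λ (x − λ)^{k_λ}
where k_λ is the size of the *largest* Jordan block for λ (equivalently, the smallest k with (A − λI)^k v = 0 for every generalised eigenvector v of λ).

  λ = -2: largest Jordan block has size 3, contributing (x + 2)^3

So m_A(x) = (x + 2)^3 = x^3 + 6*x^2 + 12*x + 8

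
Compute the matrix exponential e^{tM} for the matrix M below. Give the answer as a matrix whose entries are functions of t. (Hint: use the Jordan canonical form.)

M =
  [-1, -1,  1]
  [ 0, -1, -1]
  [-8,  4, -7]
e^{tM} =
  [-2*t^2*exp(-3*t) + 2*t*exp(-3*t) + exp(-3*t), -t*exp(-3*t), -t^2*exp(-3*t)/2 + t*exp(-3*t)]
  [4*t^2*exp(-3*t), 2*t*exp(-3*t) + exp(-3*t), t^2*exp(-3*t) - t*exp(-3*t)]
  [8*t^2*exp(-3*t) - 8*t*exp(-3*t), 4*t*exp(-3*t), 2*t^2*exp(-3*t) - 4*t*exp(-3*t) + exp(-3*t)]

Strategy: write M = P · J · P⁻¹ where J is a Jordan canonical form, so e^{tM} = P · e^{tJ} · P⁻¹, and e^{tJ} can be computed block-by-block.

M has Jordan form
J =
  [-3,  1,  0]
  [ 0, -3,  1]
  [ 0,  0, -3]
(up to reordering of blocks).

Per-block formulas:
  For a 3×3 Jordan block J_3(-3): exp(t · J_3(-3)) = e^(-3t)·(I + t·N + (t^2/2)·N^2), where N is the 3×3 nilpotent shift.

After assembling e^{tJ} and conjugating by P, we get:

e^{tM} =
  [-2*t^2*exp(-3*t) + 2*t*exp(-3*t) + exp(-3*t), -t*exp(-3*t), -t^2*exp(-3*t)/2 + t*exp(-3*t)]
  [4*t^2*exp(-3*t), 2*t*exp(-3*t) + exp(-3*t), t^2*exp(-3*t) - t*exp(-3*t)]
  [8*t^2*exp(-3*t) - 8*t*exp(-3*t), 4*t*exp(-3*t), 2*t^2*exp(-3*t) - 4*t*exp(-3*t) + exp(-3*t)]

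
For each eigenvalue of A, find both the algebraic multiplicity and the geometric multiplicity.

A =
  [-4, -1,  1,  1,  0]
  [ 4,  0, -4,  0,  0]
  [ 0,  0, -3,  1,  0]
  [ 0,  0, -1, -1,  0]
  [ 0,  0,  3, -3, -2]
λ = -2: alg = 5, geom = 3

Step 1 — factor the characteristic polynomial to read off the algebraic multiplicities:
  χ_A(x) = (x + 2)^5

Step 2 — compute geometric multiplicities via the rank-nullity identity g(λ) = n − rank(A − λI):
  rank(A − (-2)·I) = 2, so dim ker(A − (-2)·I) = n − 2 = 3

Summary:
  λ = -2: algebraic multiplicity = 5, geometric multiplicity = 3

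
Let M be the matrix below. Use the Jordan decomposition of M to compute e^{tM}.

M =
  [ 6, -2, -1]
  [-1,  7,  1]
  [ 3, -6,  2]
e^{tM} =
  [t*exp(5*t) + exp(5*t), -2*t*exp(5*t), -t*exp(5*t)]
  [-t*exp(5*t), 2*t*exp(5*t) + exp(5*t), t*exp(5*t)]
  [3*t*exp(5*t), -6*t*exp(5*t), -3*t*exp(5*t) + exp(5*t)]

Strategy: write M = P · J · P⁻¹ where J is a Jordan canonical form, so e^{tM} = P · e^{tJ} · P⁻¹, and e^{tJ} can be computed block-by-block.

M has Jordan form
J =
  [5, 1, 0]
  [0, 5, 0]
  [0, 0, 5]
(up to reordering of blocks).

Per-block formulas:
  For a 1×1 block at λ = 5: exp(t · [5]) = [e^(5t)].
  For a 2×2 Jordan block J_2(5): exp(t · J_2(5)) = e^(5t)·(I + t·N), where N is the 2×2 nilpotent shift.

After assembling e^{tJ} and conjugating by P, we get:

e^{tM} =
  [t*exp(5*t) + exp(5*t), -2*t*exp(5*t), -t*exp(5*t)]
  [-t*exp(5*t), 2*t*exp(5*t) + exp(5*t), t*exp(5*t)]
  [3*t*exp(5*t), -6*t*exp(5*t), -3*t*exp(5*t) + exp(5*t)]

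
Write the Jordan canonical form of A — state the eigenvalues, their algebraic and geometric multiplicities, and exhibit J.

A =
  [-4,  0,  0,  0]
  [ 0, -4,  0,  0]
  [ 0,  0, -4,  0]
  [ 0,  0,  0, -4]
J_1(-4) ⊕ J_1(-4) ⊕ J_1(-4) ⊕ J_1(-4)

The characteristic polynomial is
  det(x·I − A) = x^4 + 16*x^3 + 96*x^2 + 256*x + 256 = (x + 4)^4

Eigenvalues and multiplicities (the geometric multiplicity of λ is n − rank(A − λI), which equals the number of Jordan blocks for λ):
  λ = -4: algebraic multiplicity = 4, geometric multiplicity = 4

Determining the block sizes for each eigenvalue:
  λ = -4: gm = am = 4, so every block has size 1 → block sizes [1, 1, 1, 1]

Assembling the blocks gives a Jordan form
J =
  [-4,  0,  0,  0]
  [ 0, -4,  0,  0]
  [ 0,  0, -4,  0]
  [ 0,  0,  0, -4]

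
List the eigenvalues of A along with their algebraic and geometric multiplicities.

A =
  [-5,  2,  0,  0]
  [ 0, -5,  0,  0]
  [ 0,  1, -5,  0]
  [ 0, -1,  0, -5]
λ = -5: alg = 4, geom = 3

Step 1 — factor the characteristic polynomial to read off the algebraic multiplicities:
  χ_A(x) = (x + 5)^4

Step 2 — compute geometric multiplicities via the rank-nullity identity g(λ) = n − rank(A − λI):
  rank(A − (-5)·I) = 1, so dim ker(A − (-5)·I) = n − 1 = 3

Summary:
  λ = -5: algebraic multiplicity = 4, geometric multiplicity = 3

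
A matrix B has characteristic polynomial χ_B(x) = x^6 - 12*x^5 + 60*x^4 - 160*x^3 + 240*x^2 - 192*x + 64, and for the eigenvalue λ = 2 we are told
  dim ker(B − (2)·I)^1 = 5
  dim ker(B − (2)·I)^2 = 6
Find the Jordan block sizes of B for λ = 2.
Block sizes for λ = 2: [2, 1, 1, 1, 1]

From the dimensions of kernels of powers, the number of Jordan blocks of size at least j is d_j − d_{j−1} where d_j = dim ker(N^j) (with d_0 = 0). Computing the differences gives [5, 1].
The number of blocks of size exactly k is (#blocks of size ≥ k) − (#blocks of size ≥ k + 1), so the partition is: 4 block(s) of size 1, 1 block(s) of size 2.
In nonincreasing order the block sizes are [2, 1, 1, 1, 1].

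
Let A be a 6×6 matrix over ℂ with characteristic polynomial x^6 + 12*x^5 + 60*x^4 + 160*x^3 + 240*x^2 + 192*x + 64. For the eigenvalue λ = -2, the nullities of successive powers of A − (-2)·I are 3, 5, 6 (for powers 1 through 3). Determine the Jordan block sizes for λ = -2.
Block sizes for λ = -2: [3, 2, 1]

From the dimensions of kernels of powers, the number of Jordan blocks of size at least j is d_j − d_{j−1} where d_j = dim ker(N^j) (with d_0 = 0). Computing the differences gives [3, 2, 1].
The number of blocks of size exactly k is (#blocks of size ≥ k) − (#blocks of size ≥ k + 1), so the partition is: 1 block(s) of size 1, 1 block(s) of size 2, 1 block(s) of size 3.
In nonincreasing order the block sizes are [3, 2, 1].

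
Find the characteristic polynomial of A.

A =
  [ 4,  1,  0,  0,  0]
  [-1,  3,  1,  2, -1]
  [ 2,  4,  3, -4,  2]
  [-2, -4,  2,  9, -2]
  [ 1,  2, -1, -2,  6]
x^5 - 25*x^4 + 250*x^3 - 1250*x^2 + 3125*x - 3125

Expanding det(x·I − A) (e.g. by cofactor expansion or by noting that A is similar to its Jordan form J, which has the same characteristic polynomial as A) gives
  χ_A(x) = x^5 - 25*x^4 + 250*x^3 - 1250*x^2 + 3125*x - 3125
which factors as (x - 5)^5. The eigenvalues (with algebraic multiplicities) are λ = 5 with multiplicity 5.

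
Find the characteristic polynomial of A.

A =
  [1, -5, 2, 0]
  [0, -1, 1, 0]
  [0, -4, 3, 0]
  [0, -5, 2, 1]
x^4 - 4*x^3 + 6*x^2 - 4*x + 1

Expanding det(x·I − A) (e.g. by cofactor expansion or by noting that A is similar to its Jordan form J, which has the same characteristic polynomial as A) gives
  χ_A(x) = x^4 - 4*x^3 + 6*x^2 - 4*x + 1
which factors as (x - 1)^4. The eigenvalues (with algebraic multiplicities) are λ = 1 with multiplicity 4.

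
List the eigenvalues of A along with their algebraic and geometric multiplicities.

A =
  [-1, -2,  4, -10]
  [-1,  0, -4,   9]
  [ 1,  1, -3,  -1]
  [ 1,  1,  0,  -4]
λ = -3: alg = 3, geom = 2; λ = 1: alg = 1, geom = 1

Step 1 — factor the characteristic polynomial to read off the algebraic multiplicities:
  χ_A(x) = (x - 1)*(x + 3)^3

Step 2 — compute geometric multiplicities via the rank-nullity identity g(λ) = n − rank(A − λI):
  rank(A − (-3)·I) = 2, so dim ker(A − (-3)·I) = n − 2 = 2
  rank(A − (1)·I) = 3, so dim ker(A − (1)·I) = n − 3 = 1

Summary:
  λ = -3: algebraic multiplicity = 3, geometric multiplicity = 2
  λ = 1: algebraic multiplicity = 1, geometric multiplicity = 1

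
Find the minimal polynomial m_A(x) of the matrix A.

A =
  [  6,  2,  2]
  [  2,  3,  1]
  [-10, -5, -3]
x^2 - 4*x + 4

The characteristic polynomial is χ_A(x) = (x - 2)^3, so the eigenvalues are known. The minimal polynomial is
  m_A(x) = Π_λ (x − λ)^{k_λ}
where k_λ is the size of the *largest* Jordan block for λ (equivalently, the smallest k with (A − λI)^k v = 0 for every generalised eigenvector v of λ).

  λ = 2: largest Jordan block has size 2, contributing (x − 2)^2

So m_A(x) = (x - 2)^2 = x^2 - 4*x + 4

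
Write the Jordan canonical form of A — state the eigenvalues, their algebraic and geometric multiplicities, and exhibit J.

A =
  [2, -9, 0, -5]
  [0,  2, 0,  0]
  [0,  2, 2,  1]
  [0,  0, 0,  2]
J_2(2) ⊕ J_2(2)

The characteristic polynomial is
  det(x·I − A) = x^4 - 8*x^3 + 24*x^2 - 32*x + 16 = (x - 2)^4

Eigenvalues and multiplicities (the geometric multiplicity of λ is n − rank(A − λI), which equals the number of Jordan blocks for λ):
  λ = 2: algebraic multiplicity = 4, geometric multiplicity = 2

Determining the block sizes for each eigenvalue:
  λ = 2: with am = 4 and gm = 2, the partition is not yet determined (e.g. several partitions of 4 into 2 parts exist). Let N = A − (2)·I. Computing rank(N^1) = 2, rank(N^2) = 0; the number of blocks of size ≥ j is rank(N^{j−1}) − rank(N^j), giving [2, 2]. So we have 2 block(s) of size 2 → block sizes [2, 2]

Assembling the blocks gives a Jordan form
J =
  [2, 1, 0, 0]
  [0, 2, 0, 0]
  [0, 0, 2, 1]
  [0, 0, 0, 2]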